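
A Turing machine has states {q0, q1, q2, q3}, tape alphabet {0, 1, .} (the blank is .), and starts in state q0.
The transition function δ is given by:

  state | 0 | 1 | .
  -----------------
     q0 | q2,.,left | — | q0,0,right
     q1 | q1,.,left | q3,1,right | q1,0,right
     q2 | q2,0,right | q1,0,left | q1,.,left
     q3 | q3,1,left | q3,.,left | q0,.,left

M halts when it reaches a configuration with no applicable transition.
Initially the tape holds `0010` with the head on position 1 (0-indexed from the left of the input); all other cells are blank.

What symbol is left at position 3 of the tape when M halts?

1

q0 | ...0[0]10   read 0 → write ., move left, go to q2
q2 | ...[0].10   read 0 → write 0, move right, go to q2
q2 | ...0[.]10   read . → write ., move left, go to q1
q1 | ...[0].10   read 0 → write ., move left, go to q1
q1 | ..[.]..10   read . → write 0, move right, go to q1
q1 | ..0[.].10   read . → write 0, move right, go to q1
q1 | ..00[.]10   read . → write 0, move right, go to q1
q1 | ..000[1]0   read 1 → write 1, move right, go to q3
q3 | ..0001[0]   read 0 → write 1, move left, go to q3
q3 | ..000[1]1   read 1 → write ., move left, go to q3
q3 | ..00[0].1   read 0 → write 1, move left, go to q3
q3 | ..0[0]1.1   read 0 → write 1, move left, go to q3
q3 | ..[0]11.1   read 0 → write 1, move left, go to q3
q3 | .[.]111.1   read . → write ., move left, go to q0
q0 | [.].111.1   read . → write 0, move right, go to q0
q0 | 0[.]111.1   read . → write 0, move right, go to q0
q0 | 00[1]11.1
Cell 3 holds 1 when M halts.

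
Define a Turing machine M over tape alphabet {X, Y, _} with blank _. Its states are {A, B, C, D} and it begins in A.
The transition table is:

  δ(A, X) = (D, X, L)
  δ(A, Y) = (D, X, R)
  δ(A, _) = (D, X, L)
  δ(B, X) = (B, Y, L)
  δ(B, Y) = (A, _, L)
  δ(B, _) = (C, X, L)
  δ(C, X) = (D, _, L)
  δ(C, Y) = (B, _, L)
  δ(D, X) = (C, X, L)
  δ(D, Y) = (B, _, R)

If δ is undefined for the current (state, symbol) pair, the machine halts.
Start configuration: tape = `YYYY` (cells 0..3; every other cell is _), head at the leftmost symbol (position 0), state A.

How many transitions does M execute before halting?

5

state=A head=0 tape=_[Y]YYY   (A,Y)→(D,X,R)
state=D head=1 tape=_X[Y]YY   (D,Y)→(B,_,R)
state=B head=2 tape=_X_[Y]Y   (B,Y)→(A,_,L)
state=A head=1 tape=_X[_]_Y   (A,_)→(D,X,L)
state=D head=0 tape=_[X]X_Y   (D,X)→(C,X,L)
state=C head=-1 tape=[_]XX_Y
M halts after 5 transitions.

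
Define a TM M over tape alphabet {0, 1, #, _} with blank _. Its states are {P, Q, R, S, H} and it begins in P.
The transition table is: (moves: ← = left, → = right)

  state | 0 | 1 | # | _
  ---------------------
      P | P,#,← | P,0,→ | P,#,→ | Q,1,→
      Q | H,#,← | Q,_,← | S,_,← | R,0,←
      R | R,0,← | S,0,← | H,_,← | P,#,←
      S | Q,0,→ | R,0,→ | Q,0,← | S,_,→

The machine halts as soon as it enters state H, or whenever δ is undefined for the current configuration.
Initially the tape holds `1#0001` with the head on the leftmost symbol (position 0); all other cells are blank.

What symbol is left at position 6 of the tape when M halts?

P | [1]#0001__   read 1 → write 0, move →, go to P
P | 0[#]0001__   read # → write #, move →, go to P
P | 0#[0]001__   read 0 → write #, move ←, go to P
P | 0[#]#001__   read # → write #, move →, go to P
P | 0#[#]001__   read # → write #, move →, go to P
P | 0##[0]01__   read 0 → write #, move ←, go to P
P | 0#[#]#01__   read # → write #, move →, go to P
P | 0##[#]01__   read # → write #, move →, go to P
P | 0###[0]1__   read 0 → write #, move ←, go to P
P | 0##[#]#1__   read # → write #, move →, go to P
P | 0###[#]1__   read # → write #, move →, go to P
P | 0####[1]__   read 1 → write 0, move →, go to P
P | 0####0[_]_   read _ → write 1, move →, go to Q
Q | 0####01[_]   read _ → write 0, move ←, go to R
R | 0####0[1]0   read 1 → write 0, move ←, go to S
S | 0####[0]00   read 0 → write 0, move →, go to Q
Q | 0####0[0]0   read 0 → write #, move ←, go to H
H | 0####[0]#0
Cell 6 holds # when M halts.

#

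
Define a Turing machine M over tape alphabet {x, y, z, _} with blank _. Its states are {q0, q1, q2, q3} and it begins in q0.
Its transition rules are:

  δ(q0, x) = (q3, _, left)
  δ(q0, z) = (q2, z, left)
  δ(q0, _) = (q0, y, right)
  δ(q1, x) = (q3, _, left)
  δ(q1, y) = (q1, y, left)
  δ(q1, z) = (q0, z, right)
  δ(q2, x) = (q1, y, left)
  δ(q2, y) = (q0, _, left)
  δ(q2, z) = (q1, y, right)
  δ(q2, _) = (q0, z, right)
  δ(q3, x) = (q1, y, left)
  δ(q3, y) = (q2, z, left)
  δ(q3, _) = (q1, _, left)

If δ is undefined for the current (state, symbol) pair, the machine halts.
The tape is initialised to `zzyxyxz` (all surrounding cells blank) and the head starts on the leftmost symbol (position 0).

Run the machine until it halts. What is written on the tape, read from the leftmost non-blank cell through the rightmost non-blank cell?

yyzyxyxz

q0 | _[z]zyxyxz   read z → write z, move left, go to q2
q2 | [_]zzyxyxz   read _ → write z, move right, go to q0
q0 | z[z]zyxyxz   read z → write z, move left, go to q2
q2 | [z]zzyxyxz   read z → write y, move right, go to q1
q1 | y[z]zyxyxz   read z → write z, move right, go to q0
q0 | yz[z]yxyxz   read z → write z, move left, go to q2
q2 | y[z]zyxyxz   read z → write y, move right, go to q1
q1 | yy[z]yxyxz   read z → write z, move right, go to q0
q0 | yyz[y]xyxz
The non-blank tape span at halt is yyzyxyxz.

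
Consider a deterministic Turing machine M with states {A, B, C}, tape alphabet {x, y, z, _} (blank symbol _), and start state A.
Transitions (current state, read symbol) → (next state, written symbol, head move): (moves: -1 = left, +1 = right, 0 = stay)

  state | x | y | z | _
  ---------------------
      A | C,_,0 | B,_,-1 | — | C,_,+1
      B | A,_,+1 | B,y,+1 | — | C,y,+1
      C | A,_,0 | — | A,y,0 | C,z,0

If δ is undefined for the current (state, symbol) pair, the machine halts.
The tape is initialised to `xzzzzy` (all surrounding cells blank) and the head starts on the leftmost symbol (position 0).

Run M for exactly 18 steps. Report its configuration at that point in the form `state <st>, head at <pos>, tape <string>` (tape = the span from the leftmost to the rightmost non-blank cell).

state C, head at 3, tape yyyyzzy

state=A head=0 tape=_[x]zzzzy   (A,x)→(C,_,0)
state=C head=0 tape=_[_]zzzzy   (C,_)→(C,z,0)
state=C head=0 tape=_[z]zzzzy   (C,z)→(A,y,0)
state=A head=0 tape=_[y]zzzzy   (A,y)→(B,_,-1)
state=B head=-1 tape=[_]_zzzzy   (B,_)→(C,y,+1)
state=C head=0 tape=y[_]zzzzy   (C,_)→(C,z,0)
state=C head=0 tape=y[z]zzzzy   (C,z)→(A,y,0)
state=A head=0 tape=y[y]zzzzy   (A,y)→(B,_,-1)
state=B head=-1 tape=[y]_zzzzy   (B,y)→(B,y,+1)
state=B head=0 tape=y[_]zzzzy   (B,_)→(C,y,+1)
state=C head=1 tape=yy[z]zzzy   (C,z)→(A,y,0)
state=A head=1 tape=yy[y]zzzy   (A,y)→(B,_,-1)
state=B head=0 tape=y[y]_zzzy   (B,y)→(B,y,+1)
state=B head=1 tape=yy[_]zzzy   (B,_)→(C,y,+1)
state=C head=2 tape=yyy[z]zzy   (C,z)→(A,y,0)
state=A head=2 tape=yyy[y]zzy   (A,y)→(B,_,-1)
state=B head=1 tape=yy[y]_zzy   (B,y)→(B,y,+1)
state=B head=2 tape=yyy[_]zzy   (B,_)→(C,y,+1)
state=C head=3 tape=yyyy[z]zy
After 18 steps: state C, head at 3, tape yyyyzzy.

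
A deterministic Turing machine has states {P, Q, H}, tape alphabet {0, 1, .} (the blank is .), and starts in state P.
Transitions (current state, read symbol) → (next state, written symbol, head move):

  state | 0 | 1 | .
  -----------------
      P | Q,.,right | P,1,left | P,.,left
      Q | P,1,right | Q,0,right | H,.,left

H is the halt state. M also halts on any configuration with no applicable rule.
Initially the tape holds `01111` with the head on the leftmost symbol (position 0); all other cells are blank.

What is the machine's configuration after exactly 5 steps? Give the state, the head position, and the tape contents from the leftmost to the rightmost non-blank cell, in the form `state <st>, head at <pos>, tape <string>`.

state=P head=0 tape=[0]1111.   (P,0)→(Q,.,right)
state=Q head=1 tape=.[1]111.   (Q,1)→(Q,0,right)
state=Q head=2 tape=.0[1]11.   (Q,1)→(Q,0,right)
state=Q head=3 tape=.00[1]1.   (Q,1)→(Q,0,right)
state=Q head=4 tape=.000[1].   (Q,1)→(Q,0,right)
state=Q head=5 tape=.0000[.]
After 5 steps: state Q, head at 5, tape 0000.

state Q, head at 5, tape 0000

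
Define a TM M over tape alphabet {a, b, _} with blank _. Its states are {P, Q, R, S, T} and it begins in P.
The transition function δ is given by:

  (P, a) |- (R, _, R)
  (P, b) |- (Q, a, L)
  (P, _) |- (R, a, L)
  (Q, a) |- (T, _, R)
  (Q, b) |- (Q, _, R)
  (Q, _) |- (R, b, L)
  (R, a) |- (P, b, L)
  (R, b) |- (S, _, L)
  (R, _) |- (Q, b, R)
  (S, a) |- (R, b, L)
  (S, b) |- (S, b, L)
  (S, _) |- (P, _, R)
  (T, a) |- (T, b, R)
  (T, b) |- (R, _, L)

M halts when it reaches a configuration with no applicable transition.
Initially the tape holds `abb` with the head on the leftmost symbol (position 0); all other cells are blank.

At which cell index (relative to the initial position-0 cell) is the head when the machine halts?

1

P | __[a]bb   read a → write _, move R, go to R
R | ___[b]b   read b → write _, move L, go to S
S | __[_]_b   read _ → write _, move R, go to P
P | ___[_]b   read _ → write a, move L, go to R
R | __[_]ab   read _ → write b, move R, go to Q
Q | __b[a]b   read a → write _, move R, go to T
T | __b_[b]   read b → write _, move L, go to R
R | __b[_]_   read _ → write b, move R, go to Q
Q | __bb[_]   read _ → write b, move L, go to R
R | __b[b]b   read b → write _, move L, go to S
S | __[b]_b   read b → write b, move L, go to S
S | _[_]b_b   read _ → write _, move R, go to P
P | __[b]_b   read b → write a, move L, go to Q
Q | _[_]a_b   read _ → write b, move L, go to R
R | [_]ba_b   read _ → write b, move R, go to Q
Q | b[b]a_b   read b → write _, move R, go to Q
Q | b_[a]_b   read a → write _, move R, go to T
T | b__[_]b
At halt the head is at cell 1.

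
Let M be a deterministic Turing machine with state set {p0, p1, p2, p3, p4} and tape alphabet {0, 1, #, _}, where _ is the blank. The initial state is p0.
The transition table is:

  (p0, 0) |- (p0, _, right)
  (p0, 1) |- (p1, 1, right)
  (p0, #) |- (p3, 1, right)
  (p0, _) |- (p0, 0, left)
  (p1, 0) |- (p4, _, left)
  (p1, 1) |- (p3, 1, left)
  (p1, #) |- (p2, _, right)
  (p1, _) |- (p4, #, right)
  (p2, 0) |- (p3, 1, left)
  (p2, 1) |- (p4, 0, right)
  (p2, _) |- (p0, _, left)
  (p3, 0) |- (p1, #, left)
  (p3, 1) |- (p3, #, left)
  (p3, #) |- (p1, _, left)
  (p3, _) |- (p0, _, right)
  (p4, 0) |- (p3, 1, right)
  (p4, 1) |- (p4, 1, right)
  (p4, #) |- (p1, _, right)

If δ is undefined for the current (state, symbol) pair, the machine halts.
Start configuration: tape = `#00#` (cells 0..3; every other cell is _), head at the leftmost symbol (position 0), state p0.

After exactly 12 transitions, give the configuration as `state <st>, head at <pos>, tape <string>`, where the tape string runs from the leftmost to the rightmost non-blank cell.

state p0, head at 2, tape 1_10

p0 | _[#]00#_   read # → write 1, move right, go to p3
p3 | _1[0]0#_   read 0 → write #, move left, go to p1
p1 | _[1]#0#_   read 1 → write 1, move left, go to p3
p3 | [_]1#0#_   read _ → write _, move right, go to p0
p0 | _[1]#0#_   read 1 → write 1, move right, go to p1
p1 | _1[#]0#_   read # → write _, move right, go to p2
p2 | _1_[0]#_   read 0 → write 1, move left, go to p3
p3 | _1[_]1#_   read _ → write _, move right, go to p0
p0 | _1_[1]#_   read 1 → write 1, move right, go to p1
p1 | _1_1[#]_   read # → write _, move right, go to p2
p2 | _1_1_[_]   read _ → write _, move left, go to p0
p0 | _1_1[_]_   read _ → write 0, move left, go to p0
p0 | _1_[1]0_
After 12 steps: state p0, head at 2, tape 1_10.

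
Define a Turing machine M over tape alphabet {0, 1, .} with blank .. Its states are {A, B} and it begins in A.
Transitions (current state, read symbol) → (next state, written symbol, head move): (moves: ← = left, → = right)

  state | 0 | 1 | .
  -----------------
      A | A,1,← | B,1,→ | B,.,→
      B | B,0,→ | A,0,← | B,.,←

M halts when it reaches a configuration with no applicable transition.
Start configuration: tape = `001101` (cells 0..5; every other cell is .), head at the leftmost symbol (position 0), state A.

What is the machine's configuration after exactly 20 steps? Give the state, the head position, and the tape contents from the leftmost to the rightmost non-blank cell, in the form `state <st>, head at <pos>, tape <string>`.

state B, head at 2, tape 000101

state=A head=0 tape=.[0]01101   (A,0)→(A,1,←)
state=A head=-1 tape=[.]101101   (A,.)→(B,.,→)
state=B head=0 tape=.[1]01101   (B,1)→(A,0,←)
state=A head=-1 tape=[.]001101   (A,.)→(B,.,→)
state=B head=0 tape=.[0]01101   (B,0)→(B,0,→)
state=B head=1 tape=.0[0]1101   (B,0)→(B,0,→)
state=B head=2 tape=.00[1]101   (B,1)→(A,0,←)
state=A head=1 tape=.0[0]0101   (A,0)→(A,1,←)
state=A head=0 tape=.[0]10101   (A,0)→(A,1,←)
state=A head=-1 tape=[.]110101   (A,.)→(B,.,→)
state=B head=0 tape=.[1]10101   (B,1)→(A,0,←)
state=A head=-1 tape=[.]010101   (A,.)→(B,.,→)
state=B head=0 tape=.[0]10101   (B,0)→(B,0,→)
state=B head=1 tape=.0[1]0101   (B,1)→(A,0,←)
state=A head=0 tape=.[0]00101   (A,0)→(A,1,←)
state=A head=-1 tape=[.]100101   (A,.)→(B,.,→)
state=B head=0 tape=.[1]00101   (B,1)→(A,0,←)
state=A head=-1 tape=[.]000101   (A,.)→(B,.,→)
state=B head=0 tape=.[0]00101   (B,0)→(B,0,→)
state=B head=1 tape=.0[0]0101   (B,0)→(B,0,→)
state=B head=2 tape=.00[0]101
After 20 steps: state B, head at 2, tape 000101.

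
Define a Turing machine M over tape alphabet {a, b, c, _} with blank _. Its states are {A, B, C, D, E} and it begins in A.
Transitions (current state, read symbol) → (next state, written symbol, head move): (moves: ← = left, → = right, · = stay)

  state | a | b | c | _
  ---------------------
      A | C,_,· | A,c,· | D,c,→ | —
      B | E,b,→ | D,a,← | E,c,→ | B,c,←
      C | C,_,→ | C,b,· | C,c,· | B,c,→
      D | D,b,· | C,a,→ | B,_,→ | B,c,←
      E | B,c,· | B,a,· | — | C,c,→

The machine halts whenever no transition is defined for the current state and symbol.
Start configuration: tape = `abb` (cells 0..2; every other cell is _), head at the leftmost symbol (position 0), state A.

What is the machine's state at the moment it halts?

E

A | [a]bb___   read a → write _, move ·, go to C
C | [_]bb___   read _ → write c, move →, go to B
B | c[b]b___   read b → write a, move ←, go to D
D | [c]ab___   read c → write _, move →, go to B
B | _[a]b___   read a → write b, move →, go to E
E | _b[b]___   read b → write a, move ·, go to B
B | _b[a]___   read a → write b, move →, go to E
E | _bb[_]__   read _ → write c, move →, go to C
C | _bbc[_]_   read _ → write c, move →, go to B
B | _bbcc[_]   read _ → write c, move ←, go to B
B | _bbc[c]c   read c → write c, move →, go to E
E | _bbcc[c]
No transition is defined for (E, c); M halts in state E.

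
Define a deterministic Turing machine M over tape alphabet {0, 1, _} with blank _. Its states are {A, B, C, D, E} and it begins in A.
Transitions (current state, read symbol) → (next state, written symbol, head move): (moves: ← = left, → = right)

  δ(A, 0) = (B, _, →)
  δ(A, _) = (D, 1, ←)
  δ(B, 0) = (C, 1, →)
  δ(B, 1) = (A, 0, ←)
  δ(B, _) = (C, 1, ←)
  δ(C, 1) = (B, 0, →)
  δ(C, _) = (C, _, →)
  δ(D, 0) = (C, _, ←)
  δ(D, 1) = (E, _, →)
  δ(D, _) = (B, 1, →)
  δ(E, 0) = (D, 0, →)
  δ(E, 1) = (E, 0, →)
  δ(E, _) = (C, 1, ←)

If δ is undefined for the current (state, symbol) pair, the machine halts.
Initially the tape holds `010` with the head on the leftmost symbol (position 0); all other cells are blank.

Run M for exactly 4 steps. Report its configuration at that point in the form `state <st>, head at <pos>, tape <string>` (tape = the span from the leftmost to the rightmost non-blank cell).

A | _[0]10   read 0 → write _, move →, go to B
B | __[1]0   read 1 → write 0, move ←, go to A
A | _[_]00   read _ → write 1, move ←, go to D
D | [_]100   read _ → write 1, move →, go to B
B | 1[1]00
After 4 steps: state B, head at 0, tape 1100.

state B, head at 0, tape 1100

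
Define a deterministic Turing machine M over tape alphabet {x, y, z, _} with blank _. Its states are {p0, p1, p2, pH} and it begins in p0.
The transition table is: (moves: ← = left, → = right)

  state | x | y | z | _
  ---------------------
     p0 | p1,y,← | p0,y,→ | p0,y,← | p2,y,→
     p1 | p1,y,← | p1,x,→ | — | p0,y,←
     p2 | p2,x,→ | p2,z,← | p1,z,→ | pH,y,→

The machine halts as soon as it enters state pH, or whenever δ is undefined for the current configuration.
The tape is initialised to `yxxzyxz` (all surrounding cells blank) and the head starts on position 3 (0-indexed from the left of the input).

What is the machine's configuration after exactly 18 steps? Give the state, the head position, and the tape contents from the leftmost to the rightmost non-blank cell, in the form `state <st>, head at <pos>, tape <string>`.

state p2, head at -3, tape zzyyyyyyz

p0 | ___yxx[z]yxz   read z → write y, move ←, go to p0
p0 | ___yx[x]yyxz   read x → write y, move ←, go to p1
p1 | ___y[x]yyyxz   read x → write y, move ←, go to p1
p1 | ___[y]yyyyxz   read y → write x, move →, go to p1
p1 | ___x[y]yyyxz   read y → write x, move →, go to p1
p1 | ___xx[y]yyxz   read y → write x, move →, go to p1
p1 | ___xxx[y]yxz   read y → write x, move →, go to p1
p1 | ___xxxx[y]xz   read y → write x, move →, go to p1
p1 | ___xxxxx[x]z   read x → write y, move ←, go to p1
p1 | ___xxxx[x]yz   read x → write y, move ←, go to p1
p1 | ___xxx[x]yyz   read x → write y, move ←, go to p1
p1 | ___xx[x]yyyz   read x → write y, move ←, go to p1
p1 | ___x[x]yyyyz   read x → write y, move ←, go to p1
p1 | ___[x]yyyyyz   read x → write y, move ←, go to p1
p1 | __[_]yyyyyyz   read _ → write y, move ←, go to p0
p0 | _[_]yyyyyyyz   read _ → write y, move →, go to p2
p2 | _y[y]yyyyyyz   read y → write z, move ←, go to p2
p2 | _[y]zyyyyyyz   read y → write z, move ←, go to p2
p2 | [_]zzyyyyyyz
After 18 steps: state p2, head at -3, tape zzyyyyyyz.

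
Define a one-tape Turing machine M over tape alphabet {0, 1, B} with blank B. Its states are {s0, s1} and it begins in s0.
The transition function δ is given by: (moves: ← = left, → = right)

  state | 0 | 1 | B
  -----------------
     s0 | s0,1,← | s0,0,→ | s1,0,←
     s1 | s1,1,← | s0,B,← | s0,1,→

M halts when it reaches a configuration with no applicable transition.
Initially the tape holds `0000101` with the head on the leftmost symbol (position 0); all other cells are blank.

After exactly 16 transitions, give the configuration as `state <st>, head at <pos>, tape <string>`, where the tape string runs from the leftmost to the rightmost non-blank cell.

state s0, head at -2, tape 00111100101

s0 | BBBB[0]000101   read 0 → write 1, move ←, go to s0
s0 | BBB[B]1000101   read B → write 0, move ←, go to s1
s1 | BB[B]01000101   read B → write 1, move →, go to s0
s0 | BB1[0]1000101   read 0 → write 1, move ←, go to s0
s0 | BB[1]11000101   read 1 → write 0, move →, go to s0
s0 | BB0[1]1000101   read 1 → write 0, move →, go to s0
s0 | BB00[1]000101   read 1 → write 0, move →, go to s0
s0 | BB000[0]00101   read 0 → write 1, move ←, go to s0
s0 | BB00[0]100101   read 0 → write 1, move ←, go to s0
s0 | BB0[0]1100101   read 0 → write 1, move ←, go to s0
s0 | BB[0]11100101   read 0 → write 1, move ←, go to s0
s0 | B[B]111100101   read B → write 0, move ←, go to s1
s1 | [B]0111100101   read B → write 1, move →, go to s0
s0 | 1[0]111100101   read 0 → write 1, move ←, go to s0
s0 | [1]1111100101   read 1 → write 0, move →, go to s0
s0 | 0[1]111100101   read 1 → write 0, move →, go to s0
s0 | 00[1]11100101
After 16 steps: state s0, head at -2, tape 00111100101.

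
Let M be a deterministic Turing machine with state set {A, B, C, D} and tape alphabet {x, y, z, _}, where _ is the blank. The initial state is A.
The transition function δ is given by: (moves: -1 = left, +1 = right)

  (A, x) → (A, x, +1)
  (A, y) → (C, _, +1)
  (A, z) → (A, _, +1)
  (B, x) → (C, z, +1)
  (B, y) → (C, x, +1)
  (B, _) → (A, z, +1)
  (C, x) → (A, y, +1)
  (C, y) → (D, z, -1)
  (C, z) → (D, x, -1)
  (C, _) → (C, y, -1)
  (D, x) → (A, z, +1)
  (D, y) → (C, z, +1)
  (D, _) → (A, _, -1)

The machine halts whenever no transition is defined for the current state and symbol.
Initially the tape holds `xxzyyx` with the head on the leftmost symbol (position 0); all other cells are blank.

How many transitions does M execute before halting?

6

A | [x]xzyyx   read x → write x, move +1, go to A
A | x[x]zyyx   read x → write x, move +1, go to A
A | xx[z]yyx   read z → write _, move +1, go to A
A | xx_[y]yx   read y → write _, move +1, go to C
C | xx__[y]x   read y → write z, move -1, go to D
D | xx_[_]zx   read _ → write _, move -1, go to A
A | xx[_]_zx
M halts after 6 transitions.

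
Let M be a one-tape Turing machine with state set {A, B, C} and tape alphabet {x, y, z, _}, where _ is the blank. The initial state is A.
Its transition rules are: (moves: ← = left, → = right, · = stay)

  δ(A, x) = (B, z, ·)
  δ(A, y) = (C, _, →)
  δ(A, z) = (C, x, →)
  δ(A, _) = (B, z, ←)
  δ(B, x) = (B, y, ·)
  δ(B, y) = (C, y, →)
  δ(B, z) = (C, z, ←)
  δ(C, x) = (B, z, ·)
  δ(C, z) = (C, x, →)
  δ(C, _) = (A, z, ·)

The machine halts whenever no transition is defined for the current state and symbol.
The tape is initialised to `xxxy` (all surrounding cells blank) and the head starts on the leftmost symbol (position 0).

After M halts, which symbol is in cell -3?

x

state=A head=0 tape=___[x]xxy   (A,x)→(B,z,·)
state=B head=0 tape=___[z]xxy   (B,z)→(C,z,←)
state=C head=-1 tape=__[_]zxxy   (C,_)→(A,z,·)
state=A head=-1 tape=__[z]zxxy   (A,z)→(C,x,→)
state=C head=0 tape=__x[z]xxy   (C,z)→(C,x,→)
state=C head=1 tape=__xx[x]xy   (C,x)→(B,z,·)
state=B head=1 tape=__xx[z]xy   (B,z)→(C,z,←)
state=C head=0 tape=__x[x]zxy   (C,x)→(B,z,·)
state=B head=0 tape=__x[z]zxy   (B,z)→(C,z,←)
state=C head=-1 tape=__[x]zzxy   (C,x)→(B,z,·)
state=B head=-1 tape=__[z]zzxy   (B,z)→(C,z,←)
state=C head=-2 tape=_[_]zzzxy   (C,_)→(A,z,·)
state=A head=-2 tape=_[z]zzzxy   (A,z)→(C,x,→)
state=C head=-1 tape=_x[z]zzxy   (C,z)→(C,x,→)
state=C head=0 tape=_xx[z]zxy   (C,z)→(C,x,→)
state=C head=1 tape=_xxx[z]xy   (C,z)→(C,x,→)
state=C head=2 tape=_xxxx[x]y   (C,x)→(B,z,·)
state=B head=2 tape=_xxxx[z]y   (B,z)→(C,z,←)
state=C head=1 tape=_xxx[x]zy   (C,x)→(B,z,·)
state=B head=1 tape=_xxx[z]zy   (B,z)→(C,z,←)
state=C head=0 tape=_xx[x]zzy   (C,x)→(B,z,·)
state=B head=0 tape=_xx[z]zzy   (B,z)→(C,z,←)
state=C head=-1 tape=_x[x]zzzy   (C,x)→(B,z,·)
state=B head=-1 tape=_x[z]zzzy   (B,z)→(C,z,←)
state=C head=-2 tape=_[x]zzzzy   (C,x)→(B,z,·)
state=B head=-2 tape=_[z]zzzzy   (B,z)→(C,z,←)
state=C head=-3 tape=[_]zzzzzy   (C,_)→(A,z,·)
state=A head=-3 tape=[z]zzzzzy   (A,z)→(C,x,→)
state=C head=-2 tape=x[z]zzzzy   (C,z)→(C,x,→)
state=C head=-1 tape=xx[z]zzzy   (C,z)→(C,x,→)
state=C head=0 tape=xxx[z]zzy   (C,z)→(C,x,→)
state=C head=1 tape=xxxx[z]zy   (C,z)→(C,x,→)
state=C head=2 tape=xxxxx[z]y   (C,z)→(C,x,→)
state=C head=3 tape=xxxxxx[y]
Cell -3 holds x when M halts.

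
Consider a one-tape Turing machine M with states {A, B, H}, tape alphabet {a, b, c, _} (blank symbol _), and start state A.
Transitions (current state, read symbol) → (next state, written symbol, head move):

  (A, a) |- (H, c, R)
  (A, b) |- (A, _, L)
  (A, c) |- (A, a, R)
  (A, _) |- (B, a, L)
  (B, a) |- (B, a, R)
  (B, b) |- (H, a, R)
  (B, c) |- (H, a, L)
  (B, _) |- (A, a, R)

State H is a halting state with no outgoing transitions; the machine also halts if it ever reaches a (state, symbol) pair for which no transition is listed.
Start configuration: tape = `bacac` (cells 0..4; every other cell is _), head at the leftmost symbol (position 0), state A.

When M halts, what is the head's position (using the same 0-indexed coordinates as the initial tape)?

state=A head=0 tape=__[b]acac   (A,b)→(A,_,L)
state=A head=-1 tape=_[_]_acac   (A,_)→(B,a,L)
state=B head=-2 tape=[_]a_acac   (B,_)→(A,a,R)
state=A head=-1 tape=a[a]_acac   (A,a)→(H,c,R)
state=H head=0 tape=ac[_]acac
At halt the head is at cell 0.

0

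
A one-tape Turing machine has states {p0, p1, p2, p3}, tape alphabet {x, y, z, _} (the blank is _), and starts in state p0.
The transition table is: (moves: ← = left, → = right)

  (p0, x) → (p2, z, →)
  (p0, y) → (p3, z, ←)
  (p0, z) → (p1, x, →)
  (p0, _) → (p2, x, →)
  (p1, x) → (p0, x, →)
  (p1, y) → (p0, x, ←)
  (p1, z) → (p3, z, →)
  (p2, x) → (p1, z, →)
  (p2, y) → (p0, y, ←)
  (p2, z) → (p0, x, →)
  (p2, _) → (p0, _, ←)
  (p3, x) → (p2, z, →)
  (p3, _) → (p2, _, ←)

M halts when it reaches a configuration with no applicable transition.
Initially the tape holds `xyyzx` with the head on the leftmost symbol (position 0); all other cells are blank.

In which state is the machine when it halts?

p1

state=p0 head=0 tape=[x]yyzx__   (p0,x)→(p2,z,→)
state=p2 head=1 tape=z[y]yzx__   (p2,y)→(p0,y,←)
state=p0 head=0 tape=[z]yyzx__   (p0,z)→(p1,x,→)
state=p1 head=1 tape=x[y]yzx__   (p1,y)→(p0,x,←)
state=p0 head=0 tape=[x]xyzx__   (p0,x)→(p2,z,→)
state=p2 head=1 tape=z[x]yzx__   (p2,x)→(p1,z,→)
state=p1 head=2 tape=zz[y]zx__   (p1,y)→(p0,x,←)
state=p0 head=1 tape=z[z]xzx__   (p0,z)→(p1,x,→)
state=p1 head=2 tape=zx[x]zx__   (p1,x)→(p0,x,→)
state=p0 head=3 tape=zxx[z]x__   (p0,z)→(p1,x,→)
state=p1 head=4 tape=zxxx[x]__   (p1,x)→(p0,x,→)
state=p0 head=5 tape=zxxxx[_]_   (p0,_)→(p2,x,→)
state=p2 head=6 tape=zxxxxx[_]   (p2,_)→(p0,_,←)
state=p0 head=5 tape=zxxxx[x]_   (p0,x)→(p2,z,→)
state=p2 head=6 tape=zxxxxz[_]   (p2,_)→(p0,_,←)
state=p0 head=5 tape=zxxxx[z]_   (p0,z)→(p1,x,→)
state=p1 head=6 tape=zxxxxx[_]
No transition is defined for (p1, _); M halts in state p1.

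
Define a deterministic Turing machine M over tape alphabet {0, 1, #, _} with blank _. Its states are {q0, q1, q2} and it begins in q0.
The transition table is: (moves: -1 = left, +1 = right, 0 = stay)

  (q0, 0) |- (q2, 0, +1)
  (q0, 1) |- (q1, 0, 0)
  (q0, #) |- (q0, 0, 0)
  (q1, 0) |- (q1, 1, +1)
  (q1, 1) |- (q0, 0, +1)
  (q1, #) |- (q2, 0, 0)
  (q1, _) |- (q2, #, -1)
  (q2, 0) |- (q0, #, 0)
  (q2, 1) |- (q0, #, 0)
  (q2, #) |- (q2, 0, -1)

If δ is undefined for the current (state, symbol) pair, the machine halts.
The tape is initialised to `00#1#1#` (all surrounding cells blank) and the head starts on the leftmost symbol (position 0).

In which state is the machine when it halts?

q0 | [0]0#1#1#_   read 0 → write 0, move +1, go to q2
q2 | 0[0]#1#1#_   read 0 → write #, move 0, go to q0
q0 | 0[#]#1#1#_   read # → write 0, move 0, go to q0
q0 | 0[0]#1#1#_   read 0 → write 0, move +1, go to q2
q2 | 00[#]1#1#_   read # → write 0, move -1, go to q2
q2 | 0[0]01#1#_   read 0 → write #, move 0, go to q0
q0 | 0[#]01#1#_   read # → write 0, move 0, go to q0
q0 | 0[0]01#1#_   read 0 → write 0, move +1, go to q2
q2 | 00[0]1#1#_   read 0 → write #, move 0, go to q0
q0 | 00[#]1#1#_   read # → write 0, move 0, go to q0
q0 | 00[0]1#1#_   read 0 → write 0, move +1, go to q2
q2 | 000[1]#1#_   read 1 → write #, move 0, go to q0
q0 | 000[#]#1#_   read # → write 0, move 0, go to q0
q0 | 000[0]#1#_   read 0 → write 0, move +1, go to q2
q2 | 0000[#]1#_   read # → write 0, move -1, go to q2
q2 | 000[0]01#_   read 0 → write #, move 0, go to q0
q0 | 000[#]01#_   read # → write 0, move 0, go to q0
q0 | 000[0]01#_   read 0 → write 0, move +1, go to q2
q2 | 0000[0]1#_   read 0 → write #, move 0, go to q0
q0 | 0000[#]1#_   read # → write 0, move 0, go to q0
q0 | 0000[0]1#_   read 0 → write 0, move +1, go to q2
q2 | 00000[1]#_   read 1 → write #, move 0, go to q0
q0 | 00000[#]#_   read # → write 0, move 0, go to q0
q0 | 00000[0]#_   read 0 → write 0, move +1, go to q2
q2 | 000000[#]_   read # → write 0, move -1, go to q2
q2 | 00000[0]0_   read 0 → write #, move 0, go to q0
q0 | 00000[#]0_   read # → write 0, move 0, go to q0
q0 | 00000[0]0_   read 0 → write 0, move +1, go to q2
q2 | 000000[0]_   read 0 → write #, move 0, go to q0
q0 | 000000[#]_   read # → write 0, move 0, go to q0
q0 | 000000[0]_   read 0 → write 0, move +1, go to q2
q2 | 0000000[_]
No transition is defined for (q2, _); M halts in state q2.

q2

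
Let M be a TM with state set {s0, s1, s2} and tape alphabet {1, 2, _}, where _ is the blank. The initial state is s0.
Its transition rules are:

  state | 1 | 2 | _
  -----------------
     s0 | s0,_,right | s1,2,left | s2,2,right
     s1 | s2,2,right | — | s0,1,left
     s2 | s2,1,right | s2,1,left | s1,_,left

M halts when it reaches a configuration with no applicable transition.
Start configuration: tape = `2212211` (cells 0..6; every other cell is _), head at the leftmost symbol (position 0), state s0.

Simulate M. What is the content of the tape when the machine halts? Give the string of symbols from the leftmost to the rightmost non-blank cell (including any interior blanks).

211111112

s0 | __[2]212211_   read 2 → write 2, move left, go to s1
s1 | _[_]2212211_   read _ → write 1, move left, go to s0
s0 | [_]12212211_   read _ → write 2, move right, go to s2
s2 | 2[1]2212211_   read 1 → write 1, move right, go to s2
s2 | 21[2]212211_   read 2 → write 1, move left, go to s2
s2 | 2[1]1212211_   read 1 → write 1, move right, go to s2
s2 | 21[1]212211_   read 1 → write 1, move right, go to s2
s2 | 211[2]12211_   read 2 → write 1, move left, go to s2
s2 | 21[1]112211_   read 1 → write 1, move right, go to s2
s2 | 211[1]12211_   read 1 → write 1, move right, go to s2
s2 | 2111[1]2211_   read 1 → write 1, move right, go to s2
s2 | 21111[2]211_   read 2 → write 1, move left, go to s2
s2 | 2111[1]1211_   read 1 → write 1, move right, go to s2
s2 | 21111[1]211_   read 1 → write 1, move right, go to s2
s2 | 211111[2]11_   read 2 → write 1, move left, go to s2
s2 | 21111[1]111_   read 1 → write 1, move right, go to s2
s2 | 211111[1]11_   read 1 → write 1, move right, go to s2
s2 | 2111111[1]1_   read 1 → write 1, move right, go to s2
s2 | 21111111[1]_   read 1 → write 1, move right, go to s2
s2 | 211111111[_]   read _ → write _, move left, go to s1
s1 | 21111111[1]_   read 1 → write 2, move right, go to s2
s2 | 211111112[_]   read _ → write _, move left, go to s1
s1 | 21111111[2]_
The non-blank tape span at halt is 211111112.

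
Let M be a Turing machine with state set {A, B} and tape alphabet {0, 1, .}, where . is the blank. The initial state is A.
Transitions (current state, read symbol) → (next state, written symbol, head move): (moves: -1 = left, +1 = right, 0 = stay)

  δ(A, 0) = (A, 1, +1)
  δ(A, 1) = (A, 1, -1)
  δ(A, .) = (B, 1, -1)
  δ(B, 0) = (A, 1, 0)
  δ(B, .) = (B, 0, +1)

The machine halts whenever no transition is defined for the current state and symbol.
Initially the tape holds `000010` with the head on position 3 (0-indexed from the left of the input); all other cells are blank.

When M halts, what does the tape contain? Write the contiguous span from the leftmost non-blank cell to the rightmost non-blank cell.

state=A head=3 tape=..000[0]10   (A,0)→(A,1,+1)
state=A head=4 tape=..0001[1]0   (A,1)→(A,1,-1)
state=A head=3 tape=..000[1]10   (A,1)→(A,1,-1)
state=A head=2 tape=..00[0]110   (A,0)→(A,1,+1)
state=A head=3 tape=..001[1]10   (A,1)→(A,1,-1)
state=A head=2 tape=..00[1]110   (A,1)→(A,1,-1)
state=A head=1 tape=..0[0]1110   (A,0)→(A,1,+1)
state=A head=2 tape=..01[1]110   (A,1)→(A,1,-1)
state=A head=1 tape=..0[1]1110   (A,1)→(A,1,-1)
state=A head=0 tape=..[0]11110   (A,0)→(A,1,+1)
state=A head=1 tape=..1[1]1110   (A,1)→(A,1,-1)
state=A head=0 tape=..[1]11110   (A,1)→(A,1,-1)
state=A head=-1 tape=.[.]111110   (A,.)→(B,1,-1)
state=B head=-2 tape=[.]1111110   (B,.)→(B,0,+1)
state=B head=-1 tape=0[1]111110
The non-blank tape span at halt is 01111110.

01111110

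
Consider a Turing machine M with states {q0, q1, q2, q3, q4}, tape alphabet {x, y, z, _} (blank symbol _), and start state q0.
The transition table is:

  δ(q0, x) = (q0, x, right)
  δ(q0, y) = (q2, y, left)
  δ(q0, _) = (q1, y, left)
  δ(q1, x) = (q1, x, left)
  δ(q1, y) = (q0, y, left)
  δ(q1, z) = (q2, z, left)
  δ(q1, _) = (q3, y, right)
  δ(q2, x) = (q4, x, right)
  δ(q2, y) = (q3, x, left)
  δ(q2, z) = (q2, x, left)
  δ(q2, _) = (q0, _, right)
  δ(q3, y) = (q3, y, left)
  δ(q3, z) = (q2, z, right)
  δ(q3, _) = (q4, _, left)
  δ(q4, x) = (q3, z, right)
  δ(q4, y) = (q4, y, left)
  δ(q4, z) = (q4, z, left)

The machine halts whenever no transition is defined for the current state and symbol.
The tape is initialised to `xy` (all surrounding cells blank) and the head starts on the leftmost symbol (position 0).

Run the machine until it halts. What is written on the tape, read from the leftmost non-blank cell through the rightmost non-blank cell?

q0 | [x]y_   read x → write x, move right, go to q0
q0 | x[y]_   read y → write y, move left, go to q2
q2 | [x]y_   read x → write x, move right, go to q4
q4 | x[y]_   read y → write y, move left, go to q4
q4 | [x]y_   read x → write z, move right, go to q3
q3 | z[y]_   read y → write y, move left, go to q3
q3 | [z]y_   read z → write z, move right, go to q2
q2 | z[y]_   read y → write x, move left, go to q3
q3 | [z]x_   read z → write z, move right, go to q2
q2 | z[x]_   read x → write x, move right, go to q4
q4 | zx[_]
The non-blank tape span at halt is zx.

zx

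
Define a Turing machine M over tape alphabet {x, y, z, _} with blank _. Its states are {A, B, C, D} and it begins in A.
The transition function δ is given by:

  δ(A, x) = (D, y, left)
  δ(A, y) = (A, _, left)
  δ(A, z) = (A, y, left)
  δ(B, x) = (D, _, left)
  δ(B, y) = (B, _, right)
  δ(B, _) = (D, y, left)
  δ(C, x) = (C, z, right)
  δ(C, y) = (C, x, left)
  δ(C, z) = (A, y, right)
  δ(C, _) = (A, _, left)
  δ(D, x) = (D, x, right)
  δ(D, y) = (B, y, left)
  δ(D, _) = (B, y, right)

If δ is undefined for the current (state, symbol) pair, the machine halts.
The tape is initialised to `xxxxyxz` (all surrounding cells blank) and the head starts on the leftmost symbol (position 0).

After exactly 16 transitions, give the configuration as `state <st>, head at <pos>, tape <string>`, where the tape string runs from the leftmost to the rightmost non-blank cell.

state=A head=0 tape=_[x]xxxyxz   (A,x)→(D,y,left)
state=D head=-1 tape=[_]yxxxyxz   (D,_)→(B,y,right)
state=B head=0 tape=y[y]xxxyxz   (B,y)→(B,_,right)
state=B head=1 tape=y_[x]xxyxz   (B,x)→(D,_,left)
state=D head=0 tape=y[_]_xxyxz   (D,_)→(B,y,right)
state=B head=1 tape=yy[_]xxyxz   (B,_)→(D,y,left)
state=D head=0 tape=y[y]yxxyxz   (D,y)→(B,y,left)
state=B head=-1 tape=[y]yyxxyxz   (B,y)→(B,_,right)
state=B head=0 tape=_[y]yxxyxz   (B,y)→(B,_,right)
state=B head=1 tape=__[y]xxyxz   (B,y)→(B,_,right)
state=B head=2 tape=___[x]xyxz   (B,x)→(D,_,left)
state=D head=1 tape=__[_]_xyxz   (D,_)→(B,y,right)
state=B head=2 tape=__y[_]xyxz   (B,_)→(D,y,left)
state=D head=1 tape=__[y]yxyxz   (D,y)→(B,y,left)
state=B head=0 tape=_[_]yyxyxz   (B,_)→(D,y,left)
state=D head=-1 tape=[_]yyyxyxz   (D,_)→(B,y,right)
state=B head=0 tape=y[y]yyxyxz
After 16 steps: state B, head at 0, tape yyyyxyxz.

state B, head at 0, tape yyyyxyxz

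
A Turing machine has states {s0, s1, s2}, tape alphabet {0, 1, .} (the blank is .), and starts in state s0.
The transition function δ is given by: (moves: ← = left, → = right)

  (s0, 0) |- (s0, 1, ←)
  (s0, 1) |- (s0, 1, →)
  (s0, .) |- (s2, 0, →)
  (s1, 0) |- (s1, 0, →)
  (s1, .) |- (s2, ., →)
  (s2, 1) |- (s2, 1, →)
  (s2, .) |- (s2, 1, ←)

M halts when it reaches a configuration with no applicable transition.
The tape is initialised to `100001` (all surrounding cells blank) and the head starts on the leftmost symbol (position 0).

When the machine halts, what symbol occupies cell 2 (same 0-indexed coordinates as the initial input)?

s0 | [1]00001..   read 1 → write 1, move →, go to s0
s0 | 1[0]0001..   read 0 → write 1, move ←, go to s0
s0 | [1]10001..   read 1 → write 1, move →, go to s0
s0 | 1[1]0001..   read 1 → write 1, move →, go to s0
s0 | 11[0]001..   read 0 → write 1, move ←, go to s0
s0 | 1[1]1001..   read 1 → write 1, move →, go to s0
s0 | 11[1]001..   read 1 → write 1, move →, go to s0
s0 | 111[0]01..   read 0 → write 1, move ←, go to s0
s0 | 11[1]101..   read 1 → write 1, move →, go to s0
s0 | 111[1]01..   read 1 → write 1, move →, go to s0
s0 | 1111[0]1..   read 0 → write 1, move ←, go to s0
s0 | 111[1]11..   read 1 → write 1, move →, go to s0
s0 | 1111[1]1..   read 1 → write 1, move →, go to s0
s0 | 11111[1]..   read 1 → write 1, move →, go to s0
s0 | 111111[.].   read . → write 0, move →, go to s2
s2 | 1111110[.]   read . → write 1, move ←, go to s2
s2 | 111111[0]1
Cell 2 holds 1 when M halts.

1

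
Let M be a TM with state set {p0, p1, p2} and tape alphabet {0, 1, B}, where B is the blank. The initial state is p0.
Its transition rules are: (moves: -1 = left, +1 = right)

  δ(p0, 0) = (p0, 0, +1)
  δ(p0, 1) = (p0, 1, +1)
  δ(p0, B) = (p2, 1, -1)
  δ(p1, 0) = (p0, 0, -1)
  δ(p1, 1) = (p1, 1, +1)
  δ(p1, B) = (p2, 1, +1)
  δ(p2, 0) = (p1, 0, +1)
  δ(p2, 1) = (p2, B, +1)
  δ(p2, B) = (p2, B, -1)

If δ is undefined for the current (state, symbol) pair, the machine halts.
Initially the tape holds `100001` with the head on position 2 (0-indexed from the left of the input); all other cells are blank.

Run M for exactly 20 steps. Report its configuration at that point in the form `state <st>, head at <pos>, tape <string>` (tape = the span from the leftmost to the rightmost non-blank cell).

state=p0 head=2 tape=10[0]001BB   (p0,0)→(p0,0,+1)
state=p0 head=3 tape=100[0]01BB   (p0,0)→(p0,0,+1)
state=p0 head=4 tape=1000[0]1BB   (p0,0)→(p0,0,+1)
state=p0 head=5 tape=10000[1]BB   (p0,1)→(p0,1,+1)
state=p0 head=6 tape=100001[B]B   (p0,B)→(p2,1,-1)
state=p2 head=5 tape=10000[1]1B   (p2,1)→(p2,B,+1)
state=p2 head=6 tape=10000B[1]B   (p2,1)→(p2,B,+1)
state=p2 head=7 tape=10000BB[B]   (p2,B)→(p2,B,-1)
state=p2 head=6 tape=10000B[B]B   (p2,B)→(p2,B,-1)
state=p2 head=5 tape=10000[B]BB   (p2,B)→(p2,B,-1)
state=p2 head=4 tape=1000[0]BBB   (p2,0)→(p1,0,+1)
state=p1 head=5 tape=10000[B]BB   (p1,B)→(p2,1,+1)
state=p2 head=6 tape=100001[B]B   (p2,B)→(p2,B,-1)
state=p2 head=5 tape=10000[1]BB   (p2,1)→(p2,B,+1)
state=p2 head=6 tape=10000B[B]B   (p2,B)→(p2,B,-1)
state=p2 head=5 tape=10000[B]BB   (p2,B)→(p2,B,-1)
state=p2 head=4 tape=1000[0]BBB   (p2,0)→(p1,0,+1)
state=p1 head=5 tape=10000[B]BB   (p1,B)→(p2,1,+1)
state=p2 head=6 tape=100001[B]B   (p2,B)→(p2,B,-1)
state=p2 head=5 tape=10000[1]BB   (p2,1)→(p2,B,+1)
state=p2 head=6 tape=10000B[B]B
After 20 steps: state p2, head at 6, tape 10000.

state p2, head at 6, tape 10000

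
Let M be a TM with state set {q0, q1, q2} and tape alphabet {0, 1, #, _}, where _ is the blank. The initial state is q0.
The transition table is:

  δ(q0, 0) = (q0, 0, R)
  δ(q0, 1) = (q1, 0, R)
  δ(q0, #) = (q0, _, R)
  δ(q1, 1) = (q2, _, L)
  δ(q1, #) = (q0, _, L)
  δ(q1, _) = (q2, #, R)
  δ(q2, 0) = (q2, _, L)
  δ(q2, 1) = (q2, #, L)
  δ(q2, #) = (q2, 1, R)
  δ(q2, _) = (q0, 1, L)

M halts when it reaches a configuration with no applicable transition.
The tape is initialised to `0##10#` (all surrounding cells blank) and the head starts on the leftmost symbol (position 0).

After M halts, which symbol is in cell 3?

0

state=q0 head=0 tape=[0]##10#   (q0,0)→(q0,0,R)
state=q0 head=1 tape=0[#]#10#   (q0,#)→(q0,_,R)
state=q0 head=2 tape=0_[#]10#   (q0,#)→(q0,_,R)
state=q0 head=3 tape=0__[1]0#   (q0,1)→(q1,0,R)
state=q1 head=4 tape=0__0[0]#
Cell 3 holds 0 when M halts.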